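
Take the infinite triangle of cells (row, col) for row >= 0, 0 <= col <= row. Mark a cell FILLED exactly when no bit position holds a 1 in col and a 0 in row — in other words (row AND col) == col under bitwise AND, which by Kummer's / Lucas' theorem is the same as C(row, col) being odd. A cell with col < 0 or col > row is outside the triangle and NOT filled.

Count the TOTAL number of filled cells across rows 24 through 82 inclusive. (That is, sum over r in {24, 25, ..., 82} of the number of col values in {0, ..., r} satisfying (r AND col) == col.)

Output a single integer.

r24=11000 pc2: +4 =4
r25=11001 pc3: +8 =12
r26=11010 pc3: +8 =20
r27=11011 pc4: +16 =36
r28=11100 pc3: +8 =44
r29=11101 pc4: +16 =60
r30=11110 pc4: +16 =76
r31=11111 pc5: +32 =108
r32=100000 pc1: +2 =110
r33=100001 pc2: +4 =114
r34=100010 pc2: +4 =118
r35=100011 pc3: +8 =126
r36=100100 pc2: +4 =130
r37=100101 pc3: +8 =138
r38=100110 pc3: +8 =146
r39=100111 pc4: +16 =162
r40=101000 pc2: +4 =166
r41=101001 pc3: +8 =174
r42=101010 pc3: +8 =182
r43=101011 pc4: +16 =198
r44=101100 pc3: +8 =206
r45=101101 pc4: +16 =222
r46=101110 pc4: +16 =238
r47=101111 pc5: +32 =270
r48=110000 pc2: +4 =274
r49=110001 pc3: +8 =282
r50=110010 pc3: +8 =290
r51=110011 pc4: +16 =306
r52=110100 pc3: +8 =314
r53=110101 pc4: +16 =330
r54=110110 pc4: +16 =346
r55=110111 pc5: +32 =378
r56=111000 pc3: +8 =386
r57=111001 pc4: +16 =402
r58=111010 pc4: +16 =418
r59=111011 pc5: +32 =450
r60=111100 pc4: +16 =466
r61=111101 pc5: +32 =498
r62=111110 pc5: +32 =530
r63=111111 pc6: +64 =594
r64=1000000 pc1: +2 =596
r65=1000001 pc2: +4 =600
r66=1000010 pc2: +4 =604
r67=1000011 pc3: +8 =612
r68=1000100 pc2: +4 =616
r69=1000101 pc3: +8 =624
r70=1000110 pc3: +8 =632
r71=1000111 pc4: +16 =648
r72=1001000 pc2: +4 =652
r73=1001001 pc3: +8 =660
r74=1001010 pc3: +8 =668
r75=1001011 pc4: +16 =684
r76=1001100 pc3: +8 =692
r77=1001101 pc4: +16 =708
r78=1001110 pc4: +16 =724
r79=1001111 pc5: +32 =756
r80=1010000 pc2: +4 =760
r81=1010001 pc3: +8 =768
r82=1010010 pc3: +8 =776

Answer: 776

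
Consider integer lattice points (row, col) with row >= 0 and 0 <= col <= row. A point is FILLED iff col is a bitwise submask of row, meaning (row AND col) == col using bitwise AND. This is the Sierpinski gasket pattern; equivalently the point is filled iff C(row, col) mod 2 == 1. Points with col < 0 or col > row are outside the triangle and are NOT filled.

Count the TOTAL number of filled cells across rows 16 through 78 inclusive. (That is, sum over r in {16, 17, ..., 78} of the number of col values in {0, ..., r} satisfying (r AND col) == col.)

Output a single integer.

Answer: 778

Derivation:
r16=10000 pc1: +2 =2
r17=10001 pc2: +4 =6
r18=10010 pc2: +4 =10
r19=10011 pc3: +8 =18
r20=10100 pc2: +4 =22
r21=10101 pc3: +8 =30
r22=10110 pc3: +8 =38
r23=10111 pc4: +16 =54
r24=11000 pc2: +4 =58
r25=11001 pc3: +8 =66
r26=11010 pc3: +8 =74
r27=11011 pc4: +16 =90
r28=11100 pc3: +8 =98
r29=11101 pc4: +16 =114
r30=11110 pc4: +16 =130
r31=11111 pc5: +32 =162
r32=100000 pc1: +2 =164
r33=100001 pc2: +4 =168
r34=100010 pc2: +4 =172
r35=100011 pc3: +8 =180
r36=100100 pc2: +4 =184
r37=100101 pc3: +8 =192
r38=100110 pc3: +8 =200
r39=100111 pc4: +16 =216
r40=101000 pc2: +4 =220
r41=101001 pc3: +8 =228
r42=101010 pc3: +8 =236
r43=101011 pc4: +16 =252
r44=101100 pc3: +8 =260
r45=101101 pc4: +16 =276
r46=101110 pc4: +16 =292
r47=101111 pc5: +32 =324
r48=110000 pc2: +4 =328
r49=110001 pc3: +8 =336
r50=110010 pc3: +8 =344
r51=110011 pc4: +16 =360
r52=110100 pc3: +8 =368
r53=110101 pc4: +16 =384
r54=110110 pc4: +16 =400
r55=110111 pc5: +32 =432
r56=111000 pc3: +8 =440
r57=111001 pc4: +16 =456
r58=111010 pc4: +16 =472
r59=111011 pc5: +32 =504
r60=111100 pc4: +16 =520
r61=111101 pc5: +32 =552
r62=111110 pc5: +32 =584
r63=111111 pc6: +64 =648
r64=1000000 pc1: +2 =650
r65=1000001 pc2: +4 =654
r66=1000010 pc2: +4 =658
r67=1000011 pc3: +8 =666
r68=1000100 pc2: +4 =670
r69=1000101 pc3: +8 =678
r70=1000110 pc3: +8 =686
r71=1000111 pc4: +16 =702
r72=1001000 pc2: +4 =706
r73=1001001 pc3: +8 =714
r74=1001010 pc3: +8 =722
r75=1001011 pc4: +16 =738
r76=1001100 pc3: +8 =746
r77=1001101 pc4: +16 =762
r78=1001110 pc4: +16 =778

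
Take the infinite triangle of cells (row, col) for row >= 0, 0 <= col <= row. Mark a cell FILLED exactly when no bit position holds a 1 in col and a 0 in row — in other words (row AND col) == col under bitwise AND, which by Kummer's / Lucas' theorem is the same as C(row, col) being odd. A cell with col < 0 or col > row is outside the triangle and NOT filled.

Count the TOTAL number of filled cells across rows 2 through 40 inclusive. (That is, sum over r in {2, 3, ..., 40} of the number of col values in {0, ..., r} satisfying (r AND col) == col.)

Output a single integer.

r2=10 pc1: +2 =2
r3=11 pc2: +4 =6
r4=100 pc1: +2 =8
r5=101 pc2: +4 =12
r6=110 pc2: +4 =16
r7=111 pc3: +8 =24
r8=1000 pc1: +2 =26
r9=1001 pc2: +4 =30
r10=1010 pc2: +4 =34
r11=1011 pc3: +8 =42
r12=1100 pc2: +4 =46
r13=1101 pc3: +8 =54
r14=1110 pc3: +8 =62
r15=1111 pc4: +16 =78
r16=10000 pc1: +2 =80
r17=10001 pc2: +4 =84
r18=10010 pc2: +4 =88
r19=10011 pc3: +8 =96
r20=10100 pc2: +4 =100
r21=10101 pc3: +8 =108
r22=10110 pc3: +8 =116
r23=10111 pc4: +16 =132
r24=11000 pc2: +4 =136
r25=11001 pc3: +8 =144
r26=11010 pc3: +8 =152
r27=11011 pc4: +16 =168
r28=11100 pc3: +8 =176
r29=11101 pc4: +16 =192
r30=11110 pc4: +16 =208
r31=11111 pc5: +32 =240
r32=100000 pc1: +2 =242
r33=100001 pc2: +4 =246
r34=100010 pc2: +4 =250
r35=100011 pc3: +8 =258
r36=100100 pc2: +4 =262
r37=100101 pc3: +8 =270
r38=100110 pc3: +8 =278
r39=100111 pc4: +16 =294
r40=101000 pc2: +4 =298

Answer: 298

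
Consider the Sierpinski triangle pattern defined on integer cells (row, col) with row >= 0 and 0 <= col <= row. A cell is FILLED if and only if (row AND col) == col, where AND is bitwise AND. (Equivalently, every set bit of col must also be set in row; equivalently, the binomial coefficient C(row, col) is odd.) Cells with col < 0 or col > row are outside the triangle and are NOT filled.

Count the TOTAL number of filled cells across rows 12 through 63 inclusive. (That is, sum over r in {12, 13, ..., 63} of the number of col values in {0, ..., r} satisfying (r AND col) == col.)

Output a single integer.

r12=1100 pc2: +4 =4
r13=1101 pc3: +8 =12
r14=1110 pc3: +8 =20
r15=1111 pc4: +16 =36
r16=10000 pc1: +2 =38
r17=10001 pc2: +4 =42
r18=10010 pc2: +4 =46
r19=10011 pc3: +8 =54
r20=10100 pc2: +4 =58
r21=10101 pc3: +8 =66
r22=10110 pc3: +8 =74
r23=10111 pc4: +16 =90
r24=11000 pc2: +4 =94
r25=11001 pc3: +8 =102
r26=11010 pc3: +8 =110
r27=11011 pc4: +16 =126
r28=11100 pc3: +8 =134
r29=11101 pc4: +16 =150
r30=11110 pc4: +16 =166
r31=11111 pc5: +32 =198
r32=100000 pc1: +2 =200
r33=100001 pc2: +4 =204
r34=100010 pc2: +4 =208
r35=100011 pc3: +8 =216
r36=100100 pc2: +4 =220
r37=100101 pc3: +8 =228
r38=100110 pc3: +8 =236
r39=100111 pc4: +16 =252
r40=101000 pc2: +4 =256
r41=101001 pc3: +8 =264
r42=101010 pc3: +8 =272
r43=101011 pc4: +16 =288
r44=101100 pc3: +8 =296
r45=101101 pc4: +16 =312
r46=101110 pc4: +16 =328
r47=101111 pc5: +32 =360
r48=110000 pc2: +4 =364
r49=110001 pc3: +8 =372
r50=110010 pc3: +8 =380
r51=110011 pc4: +16 =396
r52=110100 pc3: +8 =404
r53=110101 pc4: +16 =420
r54=110110 pc4: +16 =436
r55=110111 pc5: +32 =468
r56=111000 pc3: +8 =476
r57=111001 pc4: +16 =492
r58=111010 pc4: +16 =508
r59=111011 pc5: +32 =540
r60=111100 pc4: +16 =556
r61=111101 pc5: +32 =588
r62=111110 pc5: +32 =620
r63=111111 pc6: +64 =684

Answer: 684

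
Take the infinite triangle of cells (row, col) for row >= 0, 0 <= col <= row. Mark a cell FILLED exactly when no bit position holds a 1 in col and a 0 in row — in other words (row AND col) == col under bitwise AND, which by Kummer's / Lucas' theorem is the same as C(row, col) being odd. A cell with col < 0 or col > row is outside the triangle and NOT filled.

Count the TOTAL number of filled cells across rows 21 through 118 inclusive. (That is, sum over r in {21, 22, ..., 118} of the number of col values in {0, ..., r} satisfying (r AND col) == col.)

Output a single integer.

Answer: 1588

Derivation:
r21=10101 pc3: +8 =8
r22=10110 pc3: +8 =16
r23=10111 pc4: +16 =32
r24=11000 pc2: +4 =36
r25=11001 pc3: +8 =44
r26=11010 pc3: +8 =52
r27=11011 pc4: +16 =68
r28=11100 pc3: +8 =76
r29=11101 pc4: +16 =92
r30=11110 pc4: +16 =108
r31=11111 pc5: +32 =140
r32=100000 pc1: +2 =142
r33=100001 pc2: +4 =146
r34=100010 pc2: +4 =150
r35=100011 pc3: +8 =158
r36=100100 pc2: +4 =162
r37=100101 pc3: +8 =170
r38=100110 pc3: +8 =178
r39=100111 pc4: +16 =194
r40=101000 pc2: +4 =198
r41=101001 pc3: +8 =206
r42=101010 pc3: +8 =214
r43=101011 pc4: +16 =230
r44=101100 pc3: +8 =238
r45=101101 pc4: +16 =254
r46=101110 pc4: +16 =270
r47=101111 pc5: +32 =302
r48=110000 pc2: +4 =306
r49=110001 pc3: +8 =314
r50=110010 pc3: +8 =322
r51=110011 pc4: +16 =338
r52=110100 pc3: +8 =346
r53=110101 pc4: +16 =362
r54=110110 pc4: +16 =378
r55=110111 pc5: +32 =410
r56=111000 pc3: +8 =418
r57=111001 pc4: +16 =434
r58=111010 pc4: +16 =450
r59=111011 pc5: +32 =482
r60=111100 pc4: +16 =498
r61=111101 pc5: +32 =530
r62=111110 pc5: +32 =562
r63=111111 pc6: +64 =626
r64=1000000 pc1: +2 =628
r65=1000001 pc2: +4 =632
r66=1000010 pc2: +4 =636
r67=1000011 pc3: +8 =644
r68=1000100 pc2: +4 =648
r69=1000101 pc3: +8 =656
r70=1000110 pc3: +8 =664
r71=1000111 pc4: +16 =680
r72=1001000 pc2: +4 =684
r73=1001001 pc3: +8 =692
r74=1001010 pc3: +8 =700
r75=1001011 pc4: +16 =716
r76=1001100 pc3: +8 =724
r77=1001101 pc4: +16 =740
r78=1001110 pc4: +16 =756
r79=1001111 pc5: +32 =788
r80=1010000 pc2: +4 =792
r81=1010001 pc3: +8 =800
r82=1010010 pc3: +8 =808
r83=1010011 pc4: +16 =824
r84=1010100 pc3: +8 =832
r85=1010101 pc4: +16 =848
r86=1010110 pc4: +16 =864
r87=1010111 pc5: +32 =896
r88=1011000 pc3: +8 =904
r89=1011001 pc4: +16 =920
r90=1011010 pc4: +16 =936
r91=1011011 pc5: +32 =968
r92=1011100 pc4: +16 =984
r93=1011101 pc5: +32 =1016
r94=1011110 pc5: +32 =1048
r95=1011111 pc6: +64 =1112
r96=1100000 pc2: +4 =1116
r97=1100001 pc3: +8 =1124
r98=1100010 pc3: +8 =1132
r99=1100011 pc4: +16 =1148
r100=1100100 pc3: +8 =1156
r101=1100101 pc4: +16 =1172
r102=1100110 pc4: +16 =1188
r103=1100111 pc5: +32 =1220
r104=1101000 pc3: +8 =1228
r105=1101001 pc4: +16 =1244
r106=1101010 pc4: +16 =1260
r107=1101011 pc5: +32 =1292
r108=1101100 pc4: +16 =1308
r109=1101101 pc5: +32 =1340
r110=1101110 pc5: +32 =1372
r111=1101111 pc6: +64 =1436
r112=1110000 pc3: +8 =1444
r113=1110001 pc4: +16 =1460
r114=1110010 pc4: +16 =1476
r115=1110011 pc5: +32 =1508
r116=1110100 pc4: +16 =1524
r117=1110101 pc5: +32 =1556
r118=1110110 pc5: +32 =1588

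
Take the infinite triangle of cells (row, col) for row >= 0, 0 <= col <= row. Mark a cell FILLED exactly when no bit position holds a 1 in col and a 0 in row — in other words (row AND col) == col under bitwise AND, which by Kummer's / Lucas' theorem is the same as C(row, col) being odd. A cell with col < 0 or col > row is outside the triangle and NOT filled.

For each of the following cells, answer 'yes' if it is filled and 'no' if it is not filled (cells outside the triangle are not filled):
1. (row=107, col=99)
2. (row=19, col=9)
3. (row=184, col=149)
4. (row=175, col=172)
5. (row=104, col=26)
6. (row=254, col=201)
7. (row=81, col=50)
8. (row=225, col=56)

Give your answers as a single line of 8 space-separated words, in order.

(107,99): row=0b1101011, col=0b1100011, row AND col = 0b1100011 = 99; 99 == 99 -> filled
(19,9): row=0b10011, col=0b1001, row AND col = 0b1 = 1; 1 != 9 -> empty
(184,149): row=0b10111000, col=0b10010101, row AND col = 0b10010000 = 144; 144 != 149 -> empty
(175,172): row=0b10101111, col=0b10101100, row AND col = 0b10101100 = 172; 172 == 172 -> filled
(104,26): row=0b1101000, col=0b11010, row AND col = 0b1000 = 8; 8 != 26 -> empty
(254,201): row=0b11111110, col=0b11001001, row AND col = 0b11001000 = 200; 200 != 201 -> empty
(81,50): row=0b1010001, col=0b110010, row AND col = 0b10000 = 16; 16 != 50 -> empty
(225,56): row=0b11100001, col=0b111000, row AND col = 0b100000 = 32; 32 != 56 -> empty

Answer: yes no no yes no no no no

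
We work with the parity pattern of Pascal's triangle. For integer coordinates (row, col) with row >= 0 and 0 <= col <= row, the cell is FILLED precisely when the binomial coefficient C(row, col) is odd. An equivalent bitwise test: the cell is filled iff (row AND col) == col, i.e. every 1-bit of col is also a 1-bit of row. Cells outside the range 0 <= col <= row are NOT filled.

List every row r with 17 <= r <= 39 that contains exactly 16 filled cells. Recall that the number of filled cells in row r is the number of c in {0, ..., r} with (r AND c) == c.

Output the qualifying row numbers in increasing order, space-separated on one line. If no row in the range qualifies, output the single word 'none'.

Row r has 2^popcount(r) filled cells, so we need popcount(r) = log2(16) = 4.
Scan r = 17..39 and keep those with exactly 4 one-bits:
r=17=10001 popcount=2 -> skip
r=18=10010 popcount=2 -> skip
r=19=10011 popcount=3 -> skip
r=20=10100 popcount=2 -> skip
r=21=10101 popcount=3 -> skip
r=22=10110 popcount=3 -> skip
r=23=10111 popcount=4 -> KEEP
r=24=11000 popcount=2 -> skip
r=25=11001 popcount=3 -> skip
r=26=11010 popcount=3 -> skip
r=27=11011 popcount=4 -> KEEP
r=28=11100 popcount=3 -> skip
r=29=11101 popcount=4 -> KEEP
r=30=11110 popcount=4 -> KEEP
r=31=11111 popcount=5 -> skip
r=32=100000 popcount=1 -> skip
r=33=100001 popcount=2 -> skip
r=34=100010 popcount=2 -> skip
r=35=100011 popcount=3 -> skip
r=36=100100 popcount=2 -> skip
r=37=100101 popcount=3 -> skip
r=38=100110 popcount=3 -> skip
r=39=100111 popcount=4 -> KEEP
Kept rows: 23 27 29 30 39

Answer: 23 27 29 30 39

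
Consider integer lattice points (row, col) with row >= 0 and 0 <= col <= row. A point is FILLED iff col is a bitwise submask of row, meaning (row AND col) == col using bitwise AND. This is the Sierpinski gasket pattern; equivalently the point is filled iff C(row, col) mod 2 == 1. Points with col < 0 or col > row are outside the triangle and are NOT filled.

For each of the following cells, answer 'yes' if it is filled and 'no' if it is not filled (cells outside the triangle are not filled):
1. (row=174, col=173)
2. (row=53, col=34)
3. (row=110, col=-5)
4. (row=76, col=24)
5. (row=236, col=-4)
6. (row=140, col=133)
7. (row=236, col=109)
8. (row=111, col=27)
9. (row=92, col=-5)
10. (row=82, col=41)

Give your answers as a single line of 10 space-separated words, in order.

(174,173): row=0b10101110, col=0b10101101, row AND col = 0b10101100 = 172; 172 != 173 -> empty
(53,34): row=0b110101, col=0b100010, row AND col = 0b100000 = 32; 32 != 34 -> empty
(110,-5): col outside [0, 110] -> not filled
(76,24): row=0b1001100, col=0b11000, row AND col = 0b1000 = 8; 8 != 24 -> empty
(236,-4): col outside [0, 236] -> not filled
(140,133): row=0b10001100, col=0b10000101, row AND col = 0b10000100 = 132; 132 != 133 -> empty
(236,109): row=0b11101100, col=0b1101101, row AND col = 0b1101100 = 108; 108 != 109 -> empty
(111,27): row=0b1101111, col=0b11011, row AND col = 0b1011 = 11; 11 != 27 -> empty
(92,-5): col outside [0, 92] -> not filled
(82,41): row=0b1010010, col=0b101001, row AND col = 0b0 = 0; 0 != 41 -> empty

Answer: no no no no no no no no no no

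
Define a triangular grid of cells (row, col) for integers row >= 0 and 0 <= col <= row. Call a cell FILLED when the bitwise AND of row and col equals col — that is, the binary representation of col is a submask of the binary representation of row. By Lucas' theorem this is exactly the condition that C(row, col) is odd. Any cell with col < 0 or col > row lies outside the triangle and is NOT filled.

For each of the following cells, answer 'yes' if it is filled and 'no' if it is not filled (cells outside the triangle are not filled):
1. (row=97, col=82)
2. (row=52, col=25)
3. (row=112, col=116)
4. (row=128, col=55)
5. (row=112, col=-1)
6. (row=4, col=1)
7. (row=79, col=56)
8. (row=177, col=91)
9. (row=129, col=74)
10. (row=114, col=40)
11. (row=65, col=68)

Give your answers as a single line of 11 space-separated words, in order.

Answer: no no no no no no no no no no no

Derivation:
(97,82): row=0b1100001, col=0b1010010, row AND col = 0b1000000 = 64; 64 != 82 -> empty
(52,25): row=0b110100, col=0b11001, row AND col = 0b10000 = 16; 16 != 25 -> empty
(112,116): col outside [0, 112] -> not filled
(128,55): row=0b10000000, col=0b110111, row AND col = 0b0 = 0; 0 != 55 -> empty
(112,-1): col outside [0, 112] -> not filled
(4,1): row=0b100, col=0b1, row AND col = 0b0 = 0; 0 != 1 -> empty
(79,56): row=0b1001111, col=0b111000, row AND col = 0b1000 = 8; 8 != 56 -> empty
(177,91): row=0b10110001, col=0b1011011, row AND col = 0b10001 = 17; 17 != 91 -> empty
(129,74): row=0b10000001, col=0b1001010, row AND col = 0b0 = 0; 0 != 74 -> empty
(114,40): row=0b1110010, col=0b101000, row AND col = 0b100000 = 32; 32 != 40 -> empty
(65,68): col outside [0, 65] -> not filled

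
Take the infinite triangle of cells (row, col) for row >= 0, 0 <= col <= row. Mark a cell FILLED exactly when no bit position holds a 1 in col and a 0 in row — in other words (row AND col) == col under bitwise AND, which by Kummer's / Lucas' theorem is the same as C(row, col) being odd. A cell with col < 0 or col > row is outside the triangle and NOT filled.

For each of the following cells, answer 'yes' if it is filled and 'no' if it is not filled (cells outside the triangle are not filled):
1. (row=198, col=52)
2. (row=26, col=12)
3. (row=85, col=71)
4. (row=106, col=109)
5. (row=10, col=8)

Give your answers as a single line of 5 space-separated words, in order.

Answer: no no no no yes

Derivation:
(198,52): row=0b11000110, col=0b110100, row AND col = 0b100 = 4; 4 != 52 -> empty
(26,12): row=0b11010, col=0b1100, row AND col = 0b1000 = 8; 8 != 12 -> empty
(85,71): row=0b1010101, col=0b1000111, row AND col = 0b1000101 = 69; 69 != 71 -> empty
(106,109): col outside [0, 106] -> not filled
(10,8): row=0b1010, col=0b1000, row AND col = 0b1000 = 8; 8 == 8 -> filled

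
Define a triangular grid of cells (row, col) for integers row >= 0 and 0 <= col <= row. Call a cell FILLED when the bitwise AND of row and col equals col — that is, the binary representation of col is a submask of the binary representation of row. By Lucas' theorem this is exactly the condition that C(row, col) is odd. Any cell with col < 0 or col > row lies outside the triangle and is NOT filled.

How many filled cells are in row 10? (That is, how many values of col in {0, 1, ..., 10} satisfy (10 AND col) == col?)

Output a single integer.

10 in binary = 1010
popcount(10) = number of 1-bits in 1010 = 2
A col c satisfies (10 AND c) == c iff every set bit of c is also set in 10; each of the 2 set bits of 10 can independently be on or off in c.
count = 2^2 = 4

Answer: 4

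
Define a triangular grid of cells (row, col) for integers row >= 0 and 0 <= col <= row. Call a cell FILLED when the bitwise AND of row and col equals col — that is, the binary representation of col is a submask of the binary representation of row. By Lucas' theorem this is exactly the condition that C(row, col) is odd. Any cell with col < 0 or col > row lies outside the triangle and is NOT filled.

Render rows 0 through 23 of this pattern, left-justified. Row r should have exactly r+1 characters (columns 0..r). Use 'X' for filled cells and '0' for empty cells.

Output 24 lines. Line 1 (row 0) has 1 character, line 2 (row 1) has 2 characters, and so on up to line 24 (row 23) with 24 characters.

r0=0: X
r1=1: XX
r2=10: X0X
r3=11: XXXX
r4=100: X000X
r5=101: XX00XX
r6=110: X0X0X0X
r7=111: XXXXXXXX
r8=1000: X0000000X
r9=1001: XX000000XX
r10=1010: X0X00000X0X
r11=1011: XXXX0000XXXX
r12=1100: X000X000X000X
r13=1101: XX00XX00XX00XX
r14=1110: X0X0X0X0X0X0X0X
r15=1111: XXXXXXXXXXXXXXXX
r16=10000: X000000000000000X
r17=10001: XX00000000000000XX
r18=10010: X0X0000000000000X0X
r19=10011: XXXX000000000000XXXX
r20=10100: X000X00000000000X000X
r21=10101: XX00XX0000000000XX00XX
r22=10110: X0X0X0X000000000X0X0X0X
r23=10111: XXXXXXXX00000000XXXXXXXX

Answer: X
XX
X0X
XXXX
X000X
XX00XX
X0X0X0X
XXXXXXXX
X0000000X
XX000000XX
X0X00000X0X
XXXX0000XXXX
X000X000X000X
XX00XX00XX00XX
X0X0X0X0X0X0X0X
XXXXXXXXXXXXXXXX
X000000000000000X
XX00000000000000XX
X0X0000000000000X0X
XXXX000000000000XXXX
X000X00000000000X000X
XX00XX0000000000XX00XX
X0X0X0X000000000X0X0X0X
XXXXXXXX00000000XXXXXXXX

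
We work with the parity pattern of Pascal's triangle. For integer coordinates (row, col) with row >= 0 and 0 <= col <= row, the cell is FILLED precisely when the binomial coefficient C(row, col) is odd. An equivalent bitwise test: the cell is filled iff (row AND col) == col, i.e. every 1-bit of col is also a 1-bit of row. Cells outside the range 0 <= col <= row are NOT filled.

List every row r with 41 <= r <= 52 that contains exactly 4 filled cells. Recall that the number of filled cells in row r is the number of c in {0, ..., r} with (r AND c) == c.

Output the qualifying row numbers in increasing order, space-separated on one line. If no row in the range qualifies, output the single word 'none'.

Answer: 48

Derivation:
Row r has 2^popcount(r) filled cells, so we need popcount(r) = log2(4) = 2.
Scan r = 41..52 and keep those with exactly 2 one-bits:
r=41=101001 popcount=3 -> skip
r=42=101010 popcount=3 -> skip
r=43=101011 popcount=4 -> skip
r=44=101100 popcount=3 -> skip
r=45=101101 popcount=4 -> skip
r=46=101110 popcount=4 -> skip
r=47=101111 popcount=5 -> skip
r=48=110000 popcount=2 -> KEEP
r=49=110001 popcount=3 -> skip
r=50=110010 popcount=3 -> skip
r=51=110011 popcount=4 -> skip
r=52=110100 popcount=3 -> skip
Kept rows: 48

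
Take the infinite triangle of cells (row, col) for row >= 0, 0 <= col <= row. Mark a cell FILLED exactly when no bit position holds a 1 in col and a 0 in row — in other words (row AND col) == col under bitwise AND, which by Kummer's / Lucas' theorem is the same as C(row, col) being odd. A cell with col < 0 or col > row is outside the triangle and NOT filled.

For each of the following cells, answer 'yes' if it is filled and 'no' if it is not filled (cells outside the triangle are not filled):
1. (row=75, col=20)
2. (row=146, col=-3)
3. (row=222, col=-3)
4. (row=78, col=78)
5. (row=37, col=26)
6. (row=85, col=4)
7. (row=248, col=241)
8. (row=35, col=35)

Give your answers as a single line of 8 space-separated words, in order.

(75,20): row=0b1001011, col=0b10100, row AND col = 0b0 = 0; 0 != 20 -> empty
(146,-3): col outside [0, 146] -> not filled
(222,-3): col outside [0, 222] -> not filled
(78,78): row=0b1001110, col=0b1001110, row AND col = 0b1001110 = 78; 78 == 78 -> filled
(37,26): row=0b100101, col=0b11010, row AND col = 0b0 = 0; 0 != 26 -> empty
(85,4): row=0b1010101, col=0b100, row AND col = 0b100 = 4; 4 == 4 -> filled
(248,241): row=0b11111000, col=0b11110001, row AND col = 0b11110000 = 240; 240 != 241 -> empty
(35,35): row=0b100011, col=0b100011, row AND col = 0b100011 = 35; 35 == 35 -> filled

Answer: no no no yes no yes no yes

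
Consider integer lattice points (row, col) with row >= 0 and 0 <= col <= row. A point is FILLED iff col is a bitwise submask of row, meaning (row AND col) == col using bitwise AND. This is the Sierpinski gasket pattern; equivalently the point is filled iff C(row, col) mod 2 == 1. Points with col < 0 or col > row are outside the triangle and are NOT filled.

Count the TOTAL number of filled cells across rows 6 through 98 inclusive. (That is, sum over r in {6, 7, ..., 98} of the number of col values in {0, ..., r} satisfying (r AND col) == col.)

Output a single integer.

Answer: 1220

Derivation:
r6=110 pc2: +4 =4
r7=111 pc3: +8 =12
r8=1000 pc1: +2 =14
r9=1001 pc2: +4 =18
r10=1010 pc2: +4 =22
r11=1011 pc3: +8 =30
r12=1100 pc2: +4 =34
r13=1101 pc3: +8 =42
r14=1110 pc3: +8 =50
r15=1111 pc4: +16 =66
r16=10000 pc1: +2 =68
r17=10001 pc2: +4 =72
r18=10010 pc2: +4 =76
r19=10011 pc3: +8 =84
r20=10100 pc2: +4 =88
r21=10101 pc3: +8 =96
r22=10110 pc3: +8 =104
r23=10111 pc4: +16 =120
r24=11000 pc2: +4 =124
r25=11001 pc3: +8 =132
r26=11010 pc3: +8 =140
r27=11011 pc4: +16 =156
r28=11100 pc3: +8 =164
r29=11101 pc4: +16 =180
r30=11110 pc4: +16 =196
r31=11111 pc5: +32 =228
r32=100000 pc1: +2 =230
r33=100001 pc2: +4 =234
r34=100010 pc2: +4 =238
r35=100011 pc3: +8 =246
r36=100100 pc2: +4 =250
r37=100101 pc3: +8 =258
r38=100110 pc3: +8 =266
r39=100111 pc4: +16 =282
r40=101000 pc2: +4 =286
r41=101001 pc3: +8 =294
r42=101010 pc3: +8 =302
r43=101011 pc4: +16 =318
r44=101100 pc3: +8 =326
r45=101101 pc4: +16 =342
r46=101110 pc4: +16 =358
r47=101111 pc5: +32 =390
r48=110000 pc2: +4 =394
r49=110001 pc3: +8 =402
r50=110010 pc3: +8 =410
r51=110011 pc4: +16 =426
r52=110100 pc3: +8 =434
r53=110101 pc4: +16 =450
r54=110110 pc4: +16 =466
r55=110111 pc5: +32 =498
r56=111000 pc3: +8 =506
r57=111001 pc4: +16 =522
r58=111010 pc4: +16 =538
r59=111011 pc5: +32 =570
r60=111100 pc4: +16 =586
r61=111101 pc5: +32 =618
r62=111110 pc5: +32 =650
r63=111111 pc6: +64 =714
r64=1000000 pc1: +2 =716
r65=1000001 pc2: +4 =720
r66=1000010 pc2: +4 =724
r67=1000011 pc3: +8 =732
r68=1000100 pc2: +4 =736
r69=1000101 pc3: +8 =744
r70=1000110 pc3: +8 =752
r71=1000111 pc4: +16 =768
r72=1001000 pc2: +4 =772
r73=1001001 pc3: +8 =780
r74=1001010 pc3: +8 =788
r75=1001011 pc4: +16 =804
r76=1001100 pc3: +8 =812
r77=1001101 pc4: +16 =828
r78=1001110 pc4: +16 =844
r79=1001111 pc5: +32 =876
r80=1010000 pc2: +4 =880
r81=1010001 pc3: +8 =888
r82=1010010 pc3: +8 =896
r83=1010011 pc4: +16 =912
r84=1010100 pc3: +8 =920
r85=1010101 pc4: +16 =936
r86=1010110 pc4: +16 =952
r87=1010111 pc5: +32 =984
r88=1011000 pc3: +8 =992
r89=1011001 pc4: +16 =1008
r90=1011010 pc4: +16 =1024
r91=1011011 pc5: +32 =1056
r92=1011100 pc4: +16 =1072
r93=1011101 pc5: +32 =1104
r94=1011110 pc5: +32 =1136
r95=1011111 pc6: +64 =1200
r96=1100000 pc2: +4 =1204
r97=1100001 pc3: +8 =1212
r98=1100010 pc3: +8 =1220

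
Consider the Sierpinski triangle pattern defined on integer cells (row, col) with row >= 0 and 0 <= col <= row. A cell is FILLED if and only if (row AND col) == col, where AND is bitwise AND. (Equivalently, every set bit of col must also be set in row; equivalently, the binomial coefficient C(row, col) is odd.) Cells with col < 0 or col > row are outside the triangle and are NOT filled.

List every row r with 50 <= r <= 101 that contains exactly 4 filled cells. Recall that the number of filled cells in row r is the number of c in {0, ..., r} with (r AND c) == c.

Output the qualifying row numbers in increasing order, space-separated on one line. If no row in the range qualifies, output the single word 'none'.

Row r has 2^popcount(r) filled cells, so we need popcount(r) = log2(4) = 2.
Scan r = 50..101 and keep those with exactly 2 one-bits:
r=50=110010 popcount=3 -> skip
r=51=110011 popcount=4 -> skip
r=52=110100 popcount=3 -> skip
r=53=110101 popcount=4 -> skip
r=54=110110 popcount=4 -> skip
r=55=110111 popcount=5 -> skip
r=56=111000 popcount=3 -> skip
r=57=111001 popcount=4 -> skip
r=58=111010 popcount=4 -> skip
r=59=111011 popcount=5 -> skip
r=60=111100 popcount=4 -> skip
r=61=111101 popcount=5 -> skip
r=62=111110 popcount=5 -> skip
r=63=111111 popcount=6 -> skip
r=64=1000000 popcount=1 -> skip
r=65=1000001 popcount=2 -> KEEP
r=66=1000010 popcount=2 -> KEEP
r=67=1000011 popcount=3 -> skip
r=68=1000100 popcount=2 -> KEEP
r=69=1000101 popcount=3 -> skip
r=70=1000110 popcount=3 -> skip
r=71=1000111 popcount=4 -> skip
r=72=1001000 popcount=2 -> KEEP
r=73=1001001 popcount=3 -> skip
r=74=1001010 popcount=3 -> skip
r=75=1001011 popcount=4 -> skip
r=76=1001100 popcount=3 -> skip
r=77=1001101 popcount=4 -> skip
r=78=1001110 popcount=4 -> skip
r=79=1001111 popcount=5 -> skip
r=80=1010000 popcount=2 -> KEEP
r=81=1010001 popcount=3 -> skip
r=82=1010010 popcount=3 -> skip
r=83=1010011 popcount=4 -> skip
r=84=1010100 popcount=3 -> skip
r=85=1010101 popcount=4 -> skip
r=86=1010110 popcount=4 -> skip
r=87=1010111 popcount=5 -> skip
r=88=1011000 popcount=3 -> skip
r=89=1011001 popcount=4 -> skip
r=90=1011010 popcount=4 -> skip
r=91=1011011 popcount=5 -> skip
r=92=1011100 popcount=4 -> skip
r=93=1011101 popcount=5 -> skip
r=94=1011110 popcount=5 -> skip
r=95=1011111 popcount=6 -> skip
r=96=1100000 popcount=2 -> KEEP
r=97=1100001 popcount=3 -> skip
r=98=1100010 popcount=3 -> skip
r=99=1100011 popcount=4 -> skip
r=100=1100100 popcount=3 -> skip
r=101=1100101 popcount=4 -> skip
Kept rows: 65 66 68 72 80 96

Answer: 65 66 68 72 80 96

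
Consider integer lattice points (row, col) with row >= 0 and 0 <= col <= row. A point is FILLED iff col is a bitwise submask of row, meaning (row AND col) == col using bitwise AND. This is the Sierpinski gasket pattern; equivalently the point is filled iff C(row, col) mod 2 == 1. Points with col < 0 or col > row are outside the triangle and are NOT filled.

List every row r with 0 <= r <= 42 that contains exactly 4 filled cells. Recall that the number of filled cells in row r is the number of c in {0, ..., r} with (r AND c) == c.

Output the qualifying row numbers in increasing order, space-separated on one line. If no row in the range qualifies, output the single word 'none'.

Row r has 2^popcount(r) filled cells, so we need popcount(r) = log2(4) = 2.
Scan r = 0..42 and keep those with exactly 2 one-bits:
r=0=0 popcount=0 -> skip
r=1=1 popcount=1 -> skip
r=2=10 popcount=1 -> skip
r=3=11 popcount=2 -> KEEP
r=4=100 popcount=1 -> skip
r=5=101 popcount=2 -> KEEP
r=6=110 popcount=2 -> KEEP
r=7=111 popcount=3 -> skip
r=8=1000 popcount=1 -> skip
r=9=1001 popcount=2 -> KEEP
r=10=1010 popcount=2 -> KEEP
r=11=1011 popcount=3 -> skip
r=12=1100 popcount=2 -> KEEP
r=13=1101 popcount=3 -> skip
r=14=1110 popcount=3 -> skip
r=15=1111 popcount=4 -> skip
r=16=10000 popcount=1 -> skip
r=17=10001 popcount=2 -> KEEP
r=18=10010 popcount=2 -> KEEP
r=19=10011 popcount=3 -> skip
r=20=10100 popcount=2 -> KEEP
r=21=10101 popcount=3 -> skip
r=22=10110 popcount=3 -> skip
r=23=10111 popcount=4 -> skip
r=24=11000 popcount=2 -> KEEP
r=25=11001 popcount=3 -> skip
r=26=11010 popcount=3 -> skip
r=27=11011 popcount=4 -> skip
r=28=11100 popcount=3 -> skip
r=29=11101 popcount=4 -> skip
r=30=11110 popcount=4 -> skip
r=31=11111 popcount=5 -> skip
r=32=100000 popcount=1 -> skip
r=33=100001 popcount=2 -> KEEP
r=34=100010 popcount=2 -> KEEP
r=35=100011 popcount=3 -> skip
r=36=100100 popcount=2 -> KEEP
r=37=100101 popcount=3 -> skip
r=38=100110 popcount=3 -> skip
r=39=100111 popcount=4 -> skip
r=40=101000 popcount=2 -> KEEP
r=41=101001 popcount=3 -> skip
r=42=101010 popcount=3 -> skip
Kept rows: 3 5 6 9 10 12 17 18 20 24 33 34 36 40

Answer: 3 5 6 9 10 12 17 18 20 24 33 34 36 40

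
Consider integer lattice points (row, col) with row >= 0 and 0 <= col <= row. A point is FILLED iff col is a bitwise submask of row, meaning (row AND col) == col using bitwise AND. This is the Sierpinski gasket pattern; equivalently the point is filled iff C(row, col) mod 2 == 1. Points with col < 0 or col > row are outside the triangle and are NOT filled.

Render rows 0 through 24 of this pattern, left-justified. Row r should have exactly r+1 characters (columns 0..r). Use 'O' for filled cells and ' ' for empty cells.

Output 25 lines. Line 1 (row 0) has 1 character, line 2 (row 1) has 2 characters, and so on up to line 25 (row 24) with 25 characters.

Answer: O
OO
O O
OOOO
O   O
OO  OO
O O O O
OOOOOOOO
O       O
OO      OO
O O     O O
OOOO    OOOO
O   O   O   O
OO  OO  OO  OO
O O O O O O O O
OOOOOOOOOOOOOOOO
O               O
OO              OO
O O             O O
OOOO            OOOO
O   O           O   O
OO  OO          OO  OO
O O O O         O O O O
OOOOOOOO        OOOOOOOO
O       O       O       O

Derivation:
r0=0: O
r1=1: OO
r2=10: O O
r3=11: OOOO
r4=100: O   O
r5=101: OO  OO
r6=110: O O O O
r7=111: OOOOOOOO
r8=1000: O       O
r9=1001: OO      OO
r10=1010: O O     O O
r11=1011: OOOO    OOOO
r12=1100: O   O   O   O
r13=1101: OO  OO  OO  OO
r14=1110: O O O O O O O O
r15=1111: OOOOOOOOOOOOOOOO
r16=10000: O               O
r17=10001: OO              OO
r18=10010: O O             O O
r19=10011: OOOO            OOOO
r20=10100: O   O           O   O
r21=10101: OO  OO          OO  OO
r22=10110: O O O O         O O O O
r23=10111: OOOOOOOO        OOOOOOOO
r24=11000: O       O       O       O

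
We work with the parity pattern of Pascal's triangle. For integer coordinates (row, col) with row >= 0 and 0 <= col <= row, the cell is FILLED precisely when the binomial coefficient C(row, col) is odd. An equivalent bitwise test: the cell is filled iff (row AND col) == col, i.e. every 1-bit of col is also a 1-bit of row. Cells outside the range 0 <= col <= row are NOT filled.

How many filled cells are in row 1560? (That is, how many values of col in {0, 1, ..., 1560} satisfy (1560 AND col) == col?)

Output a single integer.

1560 in binary = 11000011000
popcount(1560) = number of 1-bits in 11000011000 = 4
A col c satisfies (1560 AND c) == c iff every set bit of c is also set in 1560; each of the 4 set bits of 1560 can independently be on or off in c.
count = 2^4 = 16

Answer: 16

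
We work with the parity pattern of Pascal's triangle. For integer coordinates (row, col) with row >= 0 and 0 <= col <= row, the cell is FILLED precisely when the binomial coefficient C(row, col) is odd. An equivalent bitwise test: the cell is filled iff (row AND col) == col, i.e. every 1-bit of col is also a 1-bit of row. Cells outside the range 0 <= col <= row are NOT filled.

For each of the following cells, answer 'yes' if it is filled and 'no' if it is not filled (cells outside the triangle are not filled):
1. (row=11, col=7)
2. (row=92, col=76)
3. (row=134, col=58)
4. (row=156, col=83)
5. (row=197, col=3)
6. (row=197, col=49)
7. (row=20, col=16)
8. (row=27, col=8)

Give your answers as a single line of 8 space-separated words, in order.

(11,7): row=0b1011, col=0b111, row AND col = 0b11 = 3; 3 != 7 -> empty
(92,76): row=0b1011100, col=0b1001100, row AND col = 0b1001100 = 76; 76 == 76 -> filled
(134,58): row=0b10000110, col=0b111010, row AND col = 0b10 = 2; 2 != 58 -> empty
(156,83): row=0b10011100, col=0b1010011, row AND col = 0b10000 = 16; 16 != 83 -> empty
(197,3): row=0b11000101, col=0b11, row AND col = 0b1 = 1; 1 != 3 -> empty
(197,49): row=0b11000101, col=0b110001, row AND col = 0b1 = 1; 1 != 49 -> empty
(20,16): row=0b10100, col=0b10000, row AND col = 0b10000 = 16; 16 == 16 -> filled
(27,8): row=0b11011, col=0b1000, row AND col = 0b1000 = 8; 8 == 8 -> filled

Answer: no yes no no no no yes yes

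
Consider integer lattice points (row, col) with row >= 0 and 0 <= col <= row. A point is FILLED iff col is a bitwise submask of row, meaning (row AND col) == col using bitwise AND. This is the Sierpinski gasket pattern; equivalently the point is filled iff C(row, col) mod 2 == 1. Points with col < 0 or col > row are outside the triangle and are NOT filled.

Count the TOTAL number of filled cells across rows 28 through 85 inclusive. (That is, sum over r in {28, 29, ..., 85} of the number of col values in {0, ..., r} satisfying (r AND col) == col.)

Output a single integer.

Answer: 780

Derivation:
r28=11100 pc3: +8 =8
r29=11101 pc4: +16 =24
r30=11110 pc4: +16 =40
r31=11111 pc5: +32 =72
r32=100000 pc1: +2 =74
r33=100001 pc2: +4 =78
r34=100010 pc2: +4 =82
r35=100011 pc3: +8 =90
r36=100100 pc2: +4 =94
r37=100101 pc3: +8 =102
r38=100110 pc3: +8 =110
r39=100111 pc4: +16 =126
r40=101000 pc2: +4 =130
r41=101001 pc3: +8 =138
r42=101010 pc3: +8 =146
r43=101011 pc4: +16 =162
r44=101100 pc3: +8 =170
r45=101101 pc4: +16 =186
r46=101110 pc4: +16 =202
r47=101111 pc5: +32 =234
r48=110000 pc2: +4 =238
r49=110001 pc3: +8 =246
r50=110010 pc3: +8 =254
r51=110011 pc4: +16 =270
r52=110100 pc3: +8 =278
r53=110101 pc4: +16 =294
r54=110110 pc4: +16 =310
r55=110111 pc5: +32 =342
r56=111000 pc3: +8 =350
r57=111001 pc4: +16 =366
r58=111010 pc4: +16 =382
r59=111011 pc5: +32 =414
r60=111100 pc4: +16 =430
r61=111101 pc5: +32 =462
r62=111110 pc5: +32 =494
r63=111111 pc6: +64 =558
r64=1000000 pc1: +2 =560
r65=1000001 pc2: +4 =564
r66=1000010 pc2: +4 =568
r67=1000011 pc3: +8 =576
r68=1000100 pc2: +4 =580
r69=1000101 pc3: +8 =588
r70=1000110 pc3: +8 =596
r71=1000111 pc4: +16 =612
r72=1001000 pc2: +4 =616
r73=1001001 pc3: +8 =624
r74=1001010 pc3: +8 =632
r75=1001011 pc4: +16 =648
r76=1001100 pc3: +8 =656
r77=1001101 pc4: +16 =672
r78=1001110 pc4: +16 =688
r79=1001111 pc5: +32 =720
r80=1010000 pc2: +4 =724
r81=1010001 pc3: +8 =732
r82=1010010 pc3: +8 =740
r83=1010011 pc4: +16 =756
r84=1010100 pc3: +8 =764
r85=1010101 pc4: +16 =780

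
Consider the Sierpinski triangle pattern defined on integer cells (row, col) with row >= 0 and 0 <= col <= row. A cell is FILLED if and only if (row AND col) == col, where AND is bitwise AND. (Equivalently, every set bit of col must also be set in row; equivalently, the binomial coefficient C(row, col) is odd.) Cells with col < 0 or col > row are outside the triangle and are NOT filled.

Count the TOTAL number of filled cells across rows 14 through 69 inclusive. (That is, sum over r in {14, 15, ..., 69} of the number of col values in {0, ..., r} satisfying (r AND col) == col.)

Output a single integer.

r14=1110 pc3: +8 =8
r15=1111 pc4: +16 =24
r16=10000 pc1: +2 =26
r17=10001 pc2: +4 =30
r18=10010 pc2: +4 =34
r19=10011 pc3: +8 =42
r20=10100 pc2: +4 =46
r21=10101 pc3: +8 =54
r22=10110 pc3: +8 =62
r23=10111 pc4: +16 =78
r24=11000 pc2: +4 =82
r25=11001 pc3: +8 =90
r26=11010 pc3: +8 =98
r27=11011 pc4: +16 =114
r28=11100 pc3: +8 =122
r29=11101 pc4: +16 =138
r30=11110 pc4: +16 =154
r31=11111 pc5: +32 =186
r32=100000 pc1: +2 =188
r33=100001 pc2: +4 =192
r34=100010 pc2: +4 =196
r35=100011 pc3: +8 =204
r36=100100 pc2: +4 =208
r37=100101 pc3: +8 =216
r38=100110 pc3: +8 =224
r39=100111 pc4: +16 =240
r40=101000 pc2: +4 =244
r41=101001 pc3: +8 =252
r42=101010 pc3: +8 =260
r43=101011 pc4: +16 =276
r44=101100 pc3: +8 =284
r45=101101 pc4: +16 =300
r46=101110 pc4: +16 =316
r47=101111 pc5: +32 =348
r48=110000 pc2: +4 =352
r49=110001 pc3: +8 =360
r50=110010 pc3: +8 =368
r51=110011 pc4: +16 =384
r52=110100 pc3: +8 =392
r53=110101 pc4: +16 =408
r54=110110 pc4: +16 =424
r55=110111 pc5: +32 =456
r56=111000 pc3: +8 =464
r57=111001 pc4: +16 =480
r58=111010 pc4: +16 =496
r59=111011 pc5: +32 =528
r60=111100 pc4: +16 =544
r61=111101 pc5: +32 =576
r62=111110 pc5: +32 =608
r63=111111 pc6: +64 =672
r64=1000000 pc1: +2 =674
r65=1000001 pc2: +4 =678
r66=1000010 pc2: +4 =682
r67=1000011 pc3: +8 =690
r68=1000100 pc2: +4 =694
r69=1000101 pc3: +8 =702

Answer: 702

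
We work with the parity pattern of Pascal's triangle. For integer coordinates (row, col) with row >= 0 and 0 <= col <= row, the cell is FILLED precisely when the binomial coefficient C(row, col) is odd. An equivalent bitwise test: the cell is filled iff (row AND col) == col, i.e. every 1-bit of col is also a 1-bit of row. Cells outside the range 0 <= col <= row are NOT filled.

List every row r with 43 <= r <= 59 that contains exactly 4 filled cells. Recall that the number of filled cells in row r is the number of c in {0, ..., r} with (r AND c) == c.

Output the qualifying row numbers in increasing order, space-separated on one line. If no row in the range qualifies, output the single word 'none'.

Row r has 2^popcount(r) filled cells, so we need popcount(r) = log2(4) = 2.
Scan r = 43..59 and keep those with exactly 2 one-bits:
r=43=101011 popcount=4 -> skip
r=44=101100 popcount=3 -> skip
r=45=101101 popcount=4 -> skip
r=46=101110 popcount=4 -> skip
r=47=101111 popcount=5 -> skip
r=48=110000 popcount=2 -> KEEP
r=49=110001 popcount=3 -> skip
r=50=110010 popcount=3 -> skip
r=51=110011 popcount=4 -> skip
r=52=110100 popcount=3 -> skip
r=53=110101 popcount=4 -> skip
r=54=110110 popcount=4 -> skip
r=55=110111 popcount=5 -> skip
r=56=111000 popcount=3 -> skip
r=57=111001 popcount=4 -> skip
r=58=111010 popcount=4 -> skip
r=59=111011 popcount=5 -> skip
Kept rows: 48

Answer: 48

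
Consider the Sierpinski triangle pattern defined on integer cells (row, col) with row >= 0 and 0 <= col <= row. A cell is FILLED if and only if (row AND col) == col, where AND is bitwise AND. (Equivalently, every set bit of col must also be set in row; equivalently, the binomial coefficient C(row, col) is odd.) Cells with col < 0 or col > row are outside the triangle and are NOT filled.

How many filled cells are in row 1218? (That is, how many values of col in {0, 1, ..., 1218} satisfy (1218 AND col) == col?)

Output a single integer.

1218 in binary = 10011000010
popcount(1218) = number of 1-bits in 10011000010 = 4
A col c satisfies (1218 AND c) == c iff every set bit of c is also set in 1218; each of the 4 set bits of 1218 can independently be on or off in c.
count = 2^4 = 16

Answer: 16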